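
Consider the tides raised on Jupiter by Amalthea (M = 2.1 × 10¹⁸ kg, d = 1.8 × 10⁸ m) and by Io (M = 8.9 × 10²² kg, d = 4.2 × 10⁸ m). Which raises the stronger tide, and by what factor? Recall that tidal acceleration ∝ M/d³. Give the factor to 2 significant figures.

Io, by a factor of ≈ 3300

Compare M/d³ for the two perturbers:
Amalthea: (2.1 × 10¹⁸) / (1.8 × 10⁸)³ = 3.601 × 10⁻⁷
Io: (8.9 × 10²²) / (4.2 × 10⁸)³ = 1.201 × 10⁻³
Ratio (larger/smaller) = 3300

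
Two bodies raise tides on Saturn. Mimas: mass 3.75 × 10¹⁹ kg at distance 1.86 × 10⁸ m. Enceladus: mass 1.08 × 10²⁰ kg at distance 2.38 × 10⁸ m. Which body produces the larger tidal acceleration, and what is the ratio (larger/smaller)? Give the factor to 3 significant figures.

Enceladus, by a factor of ≈ 1.37

Tidal stretch scales as M/d³; compute that for each body.
Mimas: (3.75 × 10¹⁹) / (1.86 × 10⁸)³ = 5.828 × 10⁻⁶
Enceladus: (1.08 × 10²⁰) / (2.38 × 10⁸)³ = 8.011 × 10⁻⁶
Ratio (larger/smaller) = 1.37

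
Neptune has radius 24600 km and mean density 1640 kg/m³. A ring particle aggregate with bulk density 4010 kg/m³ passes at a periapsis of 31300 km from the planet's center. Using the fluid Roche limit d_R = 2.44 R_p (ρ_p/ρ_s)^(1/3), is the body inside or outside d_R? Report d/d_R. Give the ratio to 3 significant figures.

inside; d/d_R ≈ 0.703

d_R = 2.44 × (24600 km) × (1640/4010)^(1/3) = 44550 km
d/d_R = (31300) / (44550) = 0.703
Since d/d_R < 1, the body is inside the Roche limit.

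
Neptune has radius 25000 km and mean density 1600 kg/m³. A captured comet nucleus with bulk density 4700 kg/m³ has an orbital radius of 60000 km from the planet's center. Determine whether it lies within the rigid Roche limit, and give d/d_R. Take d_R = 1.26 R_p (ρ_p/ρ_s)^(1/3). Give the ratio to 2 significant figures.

d_R = 1.26 × (25000 km) × (1600/4700)^(1/3) = 21990 km
d/d_R = (60000) / (21990) = 2.7
Since d/d_R > 1, the body is outside the Roche limit.

outside; d/d_R ≈ 2.7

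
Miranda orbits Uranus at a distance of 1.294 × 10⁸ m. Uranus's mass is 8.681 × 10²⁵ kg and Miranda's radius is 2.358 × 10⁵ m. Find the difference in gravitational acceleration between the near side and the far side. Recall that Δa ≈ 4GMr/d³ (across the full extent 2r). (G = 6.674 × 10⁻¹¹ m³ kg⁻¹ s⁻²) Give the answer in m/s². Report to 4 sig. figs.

2.522 × 10⁻³ m/s²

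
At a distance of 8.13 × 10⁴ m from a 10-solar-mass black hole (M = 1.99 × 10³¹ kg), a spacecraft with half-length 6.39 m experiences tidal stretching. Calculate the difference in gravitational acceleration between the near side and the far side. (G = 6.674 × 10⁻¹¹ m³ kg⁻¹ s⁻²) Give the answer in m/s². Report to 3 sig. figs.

6.32 × 10⁷ m/s²

Δa = 4GMr/d³
   = 4 × (6.674 × 10⁻¹¹) × (1.99 × 10³¹) × (6.39) / (8.13 × 10⁴)³
   = 6.32 × 10⁷ m/s²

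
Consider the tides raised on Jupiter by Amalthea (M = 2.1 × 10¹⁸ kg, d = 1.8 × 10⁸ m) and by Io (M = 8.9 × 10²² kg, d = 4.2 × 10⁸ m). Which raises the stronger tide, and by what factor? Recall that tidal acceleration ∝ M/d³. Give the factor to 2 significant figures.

Compare M/d³ for the two perturbers:
Amalthea: (2.1 × 10¹⁸) / (1.8 × 10⁸)³ = 3.601 × 10⁻⁷
Io: (8.9 × 10²²) / (4.2 × 10⁸)³ = 1.201 × 10⁻³
Ratio (larger/smaller) = 3300

Io, by a factor of ≈ 3300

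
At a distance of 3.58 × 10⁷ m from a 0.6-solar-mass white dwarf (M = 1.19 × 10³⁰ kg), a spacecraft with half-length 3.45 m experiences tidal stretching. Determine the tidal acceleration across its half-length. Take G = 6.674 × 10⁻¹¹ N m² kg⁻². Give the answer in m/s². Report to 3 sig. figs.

1.19 × 10⁻² m/s²

a_tidal = 2GMr/d³
        = 2 × (6.674 × 10⁻¹¹) × (1.19 × 10³⁰) × (3.45) / (3.58 × 10⁷)³
        = 1.19 × 10⁻² m/s²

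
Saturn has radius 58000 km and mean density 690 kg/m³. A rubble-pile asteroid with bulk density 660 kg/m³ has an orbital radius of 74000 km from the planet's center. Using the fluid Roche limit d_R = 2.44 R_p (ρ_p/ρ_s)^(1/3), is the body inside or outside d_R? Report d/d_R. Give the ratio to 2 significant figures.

d_R = 2.44 × (58000 km) × (690/660)^(1/3) = 1.436 × 10⁵ km
d/d_R = (74000) / (1.436 × 10⁵) = 0.52
Since d/d_R < 1, the body is inside the Roche limit.

inside; d/d_R ≈ 0.52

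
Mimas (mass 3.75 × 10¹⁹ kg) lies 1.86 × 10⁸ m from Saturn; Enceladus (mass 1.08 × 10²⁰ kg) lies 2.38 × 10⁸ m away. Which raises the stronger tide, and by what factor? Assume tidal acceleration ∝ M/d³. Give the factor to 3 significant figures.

Tidal acceleration ∝ M/d³, so compare M/d³ for each.
Mimas: (3.75 × 10¹⁹) / (1.86 × 10⁸)³ = 5.828 × 10⁻⁶
Enceladus: (1.08 × 10²⁰) / (2.38 × 10⁸)³ = 8.011 × 10⁻⁶
Ratio (larger/smaller) = 1.37

Enceladus, by a factor of ≈ 1.37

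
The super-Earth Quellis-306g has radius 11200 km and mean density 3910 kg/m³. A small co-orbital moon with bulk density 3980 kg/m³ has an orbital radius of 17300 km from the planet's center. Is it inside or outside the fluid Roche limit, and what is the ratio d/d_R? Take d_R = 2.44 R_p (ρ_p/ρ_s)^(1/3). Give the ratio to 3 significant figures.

inside; d/d_R ≈ 0.637

d_R = 2.44 × (11200 km) × (3910/3980)^(1/3) = 27170 km
d/d_R = (17300) / (27170) = 0.637
Since d/d_R < 1, the body is inside the Roche limit.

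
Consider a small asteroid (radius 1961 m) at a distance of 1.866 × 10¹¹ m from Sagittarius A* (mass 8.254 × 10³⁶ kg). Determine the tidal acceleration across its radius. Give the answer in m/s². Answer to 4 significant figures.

a_tidal = 2GMr/d³
        = 2 × (6.674 × 10⁻¹¹) × (8.254 × 10³⁶) × (1961) / (1.866 × 10¹¹)³
        = 3.325 × 10⁻⁴ m/s²

3.325 × 10⁻⁴ m/s²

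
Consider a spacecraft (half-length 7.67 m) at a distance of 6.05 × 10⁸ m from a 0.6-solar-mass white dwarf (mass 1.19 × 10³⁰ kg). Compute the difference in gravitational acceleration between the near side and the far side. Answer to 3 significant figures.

Δg = 4GMr/d³
   = 4 × (6.674 × 10⁻¹¹) × (1.19 × 10³⁰) × (7.67) / (6.05 × 10⁸)³
   = 1.10 × 10⁻⁵ m/s²

1.10 × 10⁻⁵ m/s²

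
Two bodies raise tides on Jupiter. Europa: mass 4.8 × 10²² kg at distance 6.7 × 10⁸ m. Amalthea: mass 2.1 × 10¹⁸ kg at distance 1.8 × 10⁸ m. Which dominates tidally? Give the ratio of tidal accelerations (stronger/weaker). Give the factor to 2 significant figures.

Compare M/d³ for the two perturbers:
Europa: (4.8 × 10²²) / (6.7 × 10⁸)³ = 1.596 × 10⁻⁴
Amalthea: (2.1 × 10¹⁸) / (1.8 × 10⁸)³ = 3.601 × 10⁻⁷
Ratio (larger/smaller) = 440

Europa, by a factor of ≈ 440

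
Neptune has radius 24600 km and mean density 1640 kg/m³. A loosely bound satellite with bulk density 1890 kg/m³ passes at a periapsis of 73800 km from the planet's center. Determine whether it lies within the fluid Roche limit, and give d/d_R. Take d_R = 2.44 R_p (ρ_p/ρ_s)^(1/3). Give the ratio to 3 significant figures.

outside; d/d_R ≈ 1.29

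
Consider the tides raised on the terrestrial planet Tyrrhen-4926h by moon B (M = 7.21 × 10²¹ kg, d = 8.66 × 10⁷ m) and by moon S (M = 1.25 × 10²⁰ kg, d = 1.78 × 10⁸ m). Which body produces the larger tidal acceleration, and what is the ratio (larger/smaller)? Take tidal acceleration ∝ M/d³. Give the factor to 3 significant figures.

Compare M/d³ for the two perturbers:
Moon B: (7.21 × 10²¹) / (8.66 × 10⁷)³ = 1.110 × 10⁻²
Moon S: (1.25 × 10²⁰) / (1.78 × 10⁸)³ = 2.216 × 10⁻⁵
Ratio (larger/smaller) = 501

Moon B, by a factor of ≈ 501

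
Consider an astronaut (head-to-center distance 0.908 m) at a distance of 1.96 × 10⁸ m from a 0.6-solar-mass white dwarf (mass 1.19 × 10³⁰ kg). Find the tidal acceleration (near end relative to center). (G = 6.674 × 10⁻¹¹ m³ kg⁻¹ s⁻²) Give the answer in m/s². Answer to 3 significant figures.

1.92 × 10⁻⁵ m/s²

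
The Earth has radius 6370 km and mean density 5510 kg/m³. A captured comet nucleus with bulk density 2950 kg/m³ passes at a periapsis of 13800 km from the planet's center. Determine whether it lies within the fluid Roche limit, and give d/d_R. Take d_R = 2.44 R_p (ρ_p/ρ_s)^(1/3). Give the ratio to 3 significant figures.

inside; d/d_R ≈ 0.721

d_R = 2.44 × (6370 km) × (5510/2950)^(1/3) = 19140 km
d/d_R = (13800) / (19140) = 0.721
Since d/d_R < 1, the body is inside the Roche limit.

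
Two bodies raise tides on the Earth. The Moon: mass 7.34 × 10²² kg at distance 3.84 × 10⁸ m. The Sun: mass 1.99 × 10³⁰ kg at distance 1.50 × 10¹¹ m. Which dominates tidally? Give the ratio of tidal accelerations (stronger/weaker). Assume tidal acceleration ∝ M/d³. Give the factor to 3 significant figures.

The tide-raising term goes as M/d³ (the gradient of a 1/d² field).
The Moon: (7.34 × 10²²) / (3.84 × 10⁸)³ = 1.296 × 10⁻³
The Sun: (1.99 × 10³⁰) / (1.50 × 10¹¹)³ = 5.896 × 10⁻⁴
Ratio (larger/smaller) = 2.20

The Moon, by a factor of ≈ 2.20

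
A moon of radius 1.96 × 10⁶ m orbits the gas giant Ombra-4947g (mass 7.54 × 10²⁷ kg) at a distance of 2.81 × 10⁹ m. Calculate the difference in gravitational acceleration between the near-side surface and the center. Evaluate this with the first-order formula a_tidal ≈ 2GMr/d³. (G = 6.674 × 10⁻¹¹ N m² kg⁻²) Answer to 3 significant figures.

Differencing GM/(d−r)² and GM/d² to first order in r/d gives 2GMr/d³.
a_tidal = 2GMr/d³
        = 2 × (6.674 × 10⁻¹¹) × (7.54 × 10²⁷) × (1.96 × 10⁶) / (2.81 × 10⁹)³
        = 8.89 × 10⁻⁵ m/s²

8.89 × 10⁻⁵ m/s²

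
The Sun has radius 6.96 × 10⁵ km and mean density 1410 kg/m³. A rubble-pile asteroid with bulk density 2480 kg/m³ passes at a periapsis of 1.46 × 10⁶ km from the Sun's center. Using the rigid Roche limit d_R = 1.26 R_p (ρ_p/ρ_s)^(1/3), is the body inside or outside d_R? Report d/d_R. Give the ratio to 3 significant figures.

outside; d/d_R ≈ 2.01

d_R = 1.26 × (6.96 × 10⁵ km) × (1410/2480)^(1/3) = 7.265 × 10⁵ km
d/d_R = (1.46 × 10⁶) / (7.265 × 10⁵) = 2.01
Since d/d_R > 1, the body is outside the Roche limit.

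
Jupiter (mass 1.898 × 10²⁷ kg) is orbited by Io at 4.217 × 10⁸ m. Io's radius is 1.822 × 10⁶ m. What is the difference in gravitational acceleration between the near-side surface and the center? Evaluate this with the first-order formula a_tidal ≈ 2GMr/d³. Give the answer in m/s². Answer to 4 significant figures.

6.155 × 10⁻³ m/s²

Δa = 2GMr/d³
   = 2 × (6.674 × 10⁻¹¹) × (1.898 × 10²⁷) × (1.822 × 10⁶) / (4.217 × 10⁸)³
   = 6.155 × 10⁻³ m/s²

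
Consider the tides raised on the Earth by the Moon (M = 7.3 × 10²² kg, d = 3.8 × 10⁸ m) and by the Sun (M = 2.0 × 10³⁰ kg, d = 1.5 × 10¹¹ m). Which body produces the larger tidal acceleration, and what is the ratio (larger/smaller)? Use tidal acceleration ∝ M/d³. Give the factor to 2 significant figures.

The tide-raising term goes as M/d³ (the gradient of a 1/d² field).
The Moon: (7.3 × 10²²) / (3.8 × 10⁸)³ = 1.330 × 10⁻³
The Sun: (2.0 × 10³⁰) / (1.5 × 10¹¹)³ = 5.926 × 10⁻⁴
Ratio (larger/smaller) = 2.2

The Moon, by a factor of ≈ 2.2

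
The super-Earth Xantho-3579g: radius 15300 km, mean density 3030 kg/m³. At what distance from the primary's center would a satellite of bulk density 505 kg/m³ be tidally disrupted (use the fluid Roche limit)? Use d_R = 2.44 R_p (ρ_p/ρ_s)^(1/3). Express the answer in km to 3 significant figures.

d_R = 2.44 × 15300 km × (3030/505)^(1/3)
    = 67800 km

67800 km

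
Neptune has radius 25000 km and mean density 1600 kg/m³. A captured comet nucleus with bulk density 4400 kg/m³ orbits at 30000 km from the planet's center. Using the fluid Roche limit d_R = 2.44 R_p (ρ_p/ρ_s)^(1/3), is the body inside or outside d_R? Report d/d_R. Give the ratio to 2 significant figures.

inside; d/d_R ≈ 0.69

d_R = 2.44 × (25000 km) × (1600/4400)^(1/3) = 43540 km
d/d_R = (30000) / (43540) = 0.69
Since d/d_R < 1, the body is inside the Roche limit.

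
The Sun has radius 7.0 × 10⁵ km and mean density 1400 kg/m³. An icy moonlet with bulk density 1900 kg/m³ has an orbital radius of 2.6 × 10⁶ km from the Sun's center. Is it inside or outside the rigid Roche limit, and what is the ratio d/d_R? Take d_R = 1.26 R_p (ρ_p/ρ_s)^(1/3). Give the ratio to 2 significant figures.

outside; d/d_R ≈ 3.3

d_R = 1.26 × (7.0 × 10⁵ km) × (1400/1900)^(1/3) = 7.966 × 10⁵ km
d/d_R = (2.6 × 10⁶) / (7.966 × 10⁵) = 3.3
Since d/d_R > 1, the body is outside the Roche limit.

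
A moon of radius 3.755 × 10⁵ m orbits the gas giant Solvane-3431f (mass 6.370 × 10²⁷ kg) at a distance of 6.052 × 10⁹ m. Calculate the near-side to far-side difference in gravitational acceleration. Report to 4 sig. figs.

2.881 × 10⁻⁶ m/s²

a_tidal = 4GMr/d³
        = 4 × (6.674 × 10⁻¹¹) × (6.370 × 10²⁷) × (3.755 × 10⁵) / (6.052 × 10⁹)³
        = 2.881 × 10⁻⁶ m/s²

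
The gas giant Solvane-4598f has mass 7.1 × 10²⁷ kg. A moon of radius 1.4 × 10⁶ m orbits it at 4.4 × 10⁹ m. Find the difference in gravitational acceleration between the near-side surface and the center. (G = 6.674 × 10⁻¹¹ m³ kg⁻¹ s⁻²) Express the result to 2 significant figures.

Δa = 2GMr/d³
   = 2 × (6.674 × 10⁻¹¹) × (7.1 × 10²⁷) × (1.4 × 10⁶) / (4.4 × 10⁹)³
   = 1.6 × 10⁻⁵ m/s²

1.6 × 10⁻⁵ m/s²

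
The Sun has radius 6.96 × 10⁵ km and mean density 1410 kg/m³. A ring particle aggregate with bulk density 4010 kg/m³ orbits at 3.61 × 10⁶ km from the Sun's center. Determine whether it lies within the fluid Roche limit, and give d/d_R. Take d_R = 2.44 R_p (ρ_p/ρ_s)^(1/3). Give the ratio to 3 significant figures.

outside; d/d_R ≈ 3.01

d_R = 2.44 × (6.96 × 10⁵ km) × (1410/4010)^(1/3) = 1.199 × 10⁶ km
d/d_R = (3.61 × 10⁶) / (1.199 × 10⁶) = 3.01
Since d/d_R > 1, the body is outside the Roche limit.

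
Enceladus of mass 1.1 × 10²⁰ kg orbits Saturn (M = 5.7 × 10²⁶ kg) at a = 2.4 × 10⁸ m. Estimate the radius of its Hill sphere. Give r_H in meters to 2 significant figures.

r_H ≈ a (m/3M)^(1/3)
    = (2.4 × 10⁸) × (1.1 × 10²⁰ / (3 × 5.7 × 10²⁶))^(1/3)
    = 9.6 × 10⁵ m

9.6 × 10⁵ m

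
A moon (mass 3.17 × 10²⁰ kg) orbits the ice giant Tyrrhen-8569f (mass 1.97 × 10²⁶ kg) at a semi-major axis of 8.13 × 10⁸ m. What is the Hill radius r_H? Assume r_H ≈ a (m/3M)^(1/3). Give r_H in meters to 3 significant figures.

6.61 × 10⁶ m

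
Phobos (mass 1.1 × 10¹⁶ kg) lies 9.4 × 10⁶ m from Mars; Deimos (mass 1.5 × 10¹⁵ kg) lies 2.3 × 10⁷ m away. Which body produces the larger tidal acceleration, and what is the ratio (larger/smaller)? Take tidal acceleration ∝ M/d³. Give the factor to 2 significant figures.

Phobos, by a factor of ≈ 110

The tide-raising term goes as M/d³ (the gradient of a 1/d² field).
Phobos: (1.1 × 10¹⁶) / (9.4 × 10⁶)³ = 1.324 × 10⁻⁵
Deimos: (1.5 × 10¹⁵) / (2.3 × 10⁷)³ = 1.233 × 10⁻⁷
Ratio (larger/smaller) = 110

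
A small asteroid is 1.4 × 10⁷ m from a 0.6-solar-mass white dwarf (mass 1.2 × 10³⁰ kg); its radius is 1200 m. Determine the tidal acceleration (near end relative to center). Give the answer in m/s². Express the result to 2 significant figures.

7.0 × 10¹ m/s²

a_tidal = 2GMr/d³
        = 2 × (6.674 × 10⁻¹¹) × (1.2 × 10³⁰) × (1200) / (1.4 × 10⁷)³
        = 7.0 × 10¹ m/s²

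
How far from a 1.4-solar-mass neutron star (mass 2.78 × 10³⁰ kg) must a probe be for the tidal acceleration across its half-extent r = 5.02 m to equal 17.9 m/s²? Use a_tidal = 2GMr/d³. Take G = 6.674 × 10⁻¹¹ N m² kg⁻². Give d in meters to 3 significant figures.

2GMr/d³ = a_tidal  ⇒  d = (2GMr / a_tidal)^(1/3)
d = (2 × 6.674×10⁻¹¹ × (2.78 × 10³⁰) × (5.02) / (17.9))^(1/3)
  = 4.70 × 10⁶ m

4.70 × 10⁶ m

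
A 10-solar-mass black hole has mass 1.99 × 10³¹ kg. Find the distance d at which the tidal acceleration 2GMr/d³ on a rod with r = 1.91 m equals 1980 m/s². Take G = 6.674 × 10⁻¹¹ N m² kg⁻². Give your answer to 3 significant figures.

2GMr/d³ = a_tidal  ⇒  d = (2GMr / a_tidal)^(1/3)
d = (2 × 6.674×10⁻¹¹ × (1.99 × 10³¹) × (1.91) / (1980))^(1/3)
  = 1.37 × 10⁶ m

1.37 × 10⁶ m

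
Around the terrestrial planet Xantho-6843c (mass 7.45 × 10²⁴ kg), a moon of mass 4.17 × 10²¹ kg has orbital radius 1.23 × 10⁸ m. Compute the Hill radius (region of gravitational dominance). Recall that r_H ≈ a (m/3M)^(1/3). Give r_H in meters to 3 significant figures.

r_H ≈ a (m/3M)^(1/3)
    = (1.23 × 10⁸) × (4.17 × 10²¹ / (3 × 7.45 × 10²⁴))^(1/3)
    = 7.03 × 10⁶ m

7.03 × 10⁶ m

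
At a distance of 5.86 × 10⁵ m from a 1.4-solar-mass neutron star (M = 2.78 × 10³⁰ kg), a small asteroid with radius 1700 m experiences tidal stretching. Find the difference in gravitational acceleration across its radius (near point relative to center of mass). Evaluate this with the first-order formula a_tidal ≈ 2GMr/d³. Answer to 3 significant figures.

3.13 × 10⁶ m/s²

Since r ≪ d, expand the inverse-square field across one radius to get the leading 2GMr/d³ term.
Δa = 2GMr/d³
   = 2 × (6.674 × 10⁻¹¹) × (2.78 × 10³⁰) × (1700) / (5.86 × 10⁵)³
   = 3.13 × 10⁶ m/s²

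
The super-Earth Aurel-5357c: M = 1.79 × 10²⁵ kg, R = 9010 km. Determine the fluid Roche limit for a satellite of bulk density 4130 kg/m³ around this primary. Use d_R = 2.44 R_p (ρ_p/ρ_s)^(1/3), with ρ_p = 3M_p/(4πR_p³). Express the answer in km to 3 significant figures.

24700 km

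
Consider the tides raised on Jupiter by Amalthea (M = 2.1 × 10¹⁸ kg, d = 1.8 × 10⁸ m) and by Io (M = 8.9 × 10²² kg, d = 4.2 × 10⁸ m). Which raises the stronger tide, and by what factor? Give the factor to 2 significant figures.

Tidal stretch scales as M/d³; compute that for each body.
Amalthea: (2.1 × 10¹⁸) / (1.8 × 10⁸)³ = 3.601 × 10⁻⁷
Io: (8.9 × 10²²) / (4.2 × 10⁸)³ = 1.201 × 10⁻³
Ratio (larger/smaller) = 3300

Io, by a factor of ≈ 3300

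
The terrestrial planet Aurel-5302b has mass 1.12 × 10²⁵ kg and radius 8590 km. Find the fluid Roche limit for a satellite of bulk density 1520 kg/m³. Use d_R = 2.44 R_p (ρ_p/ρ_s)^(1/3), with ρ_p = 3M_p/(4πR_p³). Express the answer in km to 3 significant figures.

ρ_p = 3M_p/(4πR_p³) = 3 × (1.12 × 10²⁵) / (4π × (8.59 × 10⁶ m)³) = 4220 kg/m³
d_R = 2.44 × 8590 km × (4220/1520)^(1/3)
    = 29500 km

29500 km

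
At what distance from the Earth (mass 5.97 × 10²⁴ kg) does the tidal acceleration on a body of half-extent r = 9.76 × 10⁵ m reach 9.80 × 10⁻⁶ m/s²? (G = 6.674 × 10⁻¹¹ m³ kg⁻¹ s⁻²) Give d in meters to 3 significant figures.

2GMr/d³ = a_tidal  ⇒  d = (2GMr / a_tidal)^(1/3)
d = (2 × 6.674×10⁻¹¹ × (5.97 × 10²⁴) × (9.76 × 10⁵) / (9.80 × 10⁻⁶))^(1/3)
  = 4.30 × 10⁸ m

4.30 × 10⁸ m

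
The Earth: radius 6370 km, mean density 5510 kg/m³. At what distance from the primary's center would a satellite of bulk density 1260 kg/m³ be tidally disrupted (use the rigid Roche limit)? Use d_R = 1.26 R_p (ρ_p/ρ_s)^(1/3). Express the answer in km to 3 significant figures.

13100 km

d_R = 1.26 × 6370 km × (5510/1260)^(1/3)
    = 13100 km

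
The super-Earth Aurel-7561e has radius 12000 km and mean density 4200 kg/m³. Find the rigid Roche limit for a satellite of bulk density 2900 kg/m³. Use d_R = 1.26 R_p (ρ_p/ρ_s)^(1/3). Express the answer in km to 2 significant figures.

d_R = 1.26 × 12000 km × (4200/2900)^(1/3)
    = 17000 km

17000 km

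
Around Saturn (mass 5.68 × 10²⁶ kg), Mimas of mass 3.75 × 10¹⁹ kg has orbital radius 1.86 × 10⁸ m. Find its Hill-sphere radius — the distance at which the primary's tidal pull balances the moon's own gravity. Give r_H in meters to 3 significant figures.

5.21 × 10⁵ m

r_H ≈ a (m/3M)^(1/3)
    = (1.86 × 10⁸) × (3.75 × 10¹⁹ / (3 × 5.68 × 10²⁶))^(1/3)
    = 5.21 × 10⁵ m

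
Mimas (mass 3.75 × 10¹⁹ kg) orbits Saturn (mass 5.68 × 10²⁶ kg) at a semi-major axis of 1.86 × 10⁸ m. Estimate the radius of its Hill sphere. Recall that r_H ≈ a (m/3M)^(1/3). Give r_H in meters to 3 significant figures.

5.21 × 10⁵ m

r_H ≈ a (m/3M)^(1/3)
    = (1.86 × 10⁸) × (3.75 × 10¹⁹ / (3 × 5.68 × 10²⁶))^(1/3)
    = 5.21 × 10⁵ m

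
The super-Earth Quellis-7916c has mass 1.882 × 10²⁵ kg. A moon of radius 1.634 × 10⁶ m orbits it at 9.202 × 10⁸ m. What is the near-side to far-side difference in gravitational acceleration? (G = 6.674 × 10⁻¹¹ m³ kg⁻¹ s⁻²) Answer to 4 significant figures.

Near-to-far spans 2r, so the tidal difference is twice the near-to-center value: 4GMr/d³.
Δg = 4GMr/d³
   = 4 × (6.674 × 10⁻¹¹) × (1.882 × 10²⁵) × (1.634 × 10⁶) / (9.202 × 10⁸)³
   = 1.054 × 10⁻⁵ m/s²

1.054 × 10⁻⁵ m/s²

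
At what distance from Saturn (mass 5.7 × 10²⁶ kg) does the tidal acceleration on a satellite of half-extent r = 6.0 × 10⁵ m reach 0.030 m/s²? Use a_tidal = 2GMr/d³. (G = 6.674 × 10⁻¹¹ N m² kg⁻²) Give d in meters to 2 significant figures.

1.2 × 10⁸ m

2GMr/d³ = a_tidal  ⇒  d = (2GMr / a_tidal)^(1/3)
d = (2 × 6.674×10⁻¹¹ × (5.7 × 10²⁶) × (6.0 × 10⁵) / (0.030))^(1/3)
  = 1.2 × 10⁸ m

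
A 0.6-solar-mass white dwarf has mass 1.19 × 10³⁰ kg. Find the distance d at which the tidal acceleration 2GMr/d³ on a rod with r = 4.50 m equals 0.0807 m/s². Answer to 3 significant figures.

2.07 × 10⁷ m

2GMr/d³ = a_tidal  ⇒  d = (2GMr / a_tidal)^(1/3)
d = (2 × 6.674×10⁻¹¹ × (1.19 × 10³⁰) × (4.50) / (0.0807))^(1/3)
  = 2.07 × 10⁷ m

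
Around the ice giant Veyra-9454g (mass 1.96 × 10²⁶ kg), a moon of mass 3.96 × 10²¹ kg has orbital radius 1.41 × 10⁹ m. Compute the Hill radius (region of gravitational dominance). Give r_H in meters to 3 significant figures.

2.66 × 10⁷ m

r_H ≈ a (m/3M)^(1/3)
    = (1.41 × 10⁹) × (3.96 × 10²¹ / (3 × 1.96 × 10²⁶))^(1/3)
    = 2.66 × 10⁷ m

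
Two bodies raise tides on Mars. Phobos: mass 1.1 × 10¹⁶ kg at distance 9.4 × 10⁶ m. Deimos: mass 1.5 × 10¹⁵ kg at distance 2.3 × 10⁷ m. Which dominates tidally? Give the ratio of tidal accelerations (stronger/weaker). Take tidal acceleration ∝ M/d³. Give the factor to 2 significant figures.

Tidal stretch scales as M/d³; compute that for each body.
Phobos: (1.1 × 10¹⁶) / (9.4 × 10⁶)³ = 1.324 × 10⁻⁵
Deimos: (1.5 × 10¹⁵) / (2.3 × 10⁷)³ = 1.233 × 10⁻⁷
Ratio (larger/smaller) = 110

Phobos, by a factor of ≈ 110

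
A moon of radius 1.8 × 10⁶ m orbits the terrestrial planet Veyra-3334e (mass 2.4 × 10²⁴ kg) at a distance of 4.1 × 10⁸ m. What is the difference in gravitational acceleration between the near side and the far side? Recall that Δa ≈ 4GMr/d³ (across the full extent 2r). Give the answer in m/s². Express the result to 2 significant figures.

1.7 × 10⁻⁵ m/s²

The field gradient is 2GM/d³; across the full diameter 2r the difference is 4GMr/d³.
a_tidal = 4GMr/d³
        = 4 × (6.674 × 10⁻¹¹) × (2.4 × 10²⁴) × (1.8 × 10⁶) / (4.1 × 10⁸)³
        = 1.7 × 10⁻⁵ m/s²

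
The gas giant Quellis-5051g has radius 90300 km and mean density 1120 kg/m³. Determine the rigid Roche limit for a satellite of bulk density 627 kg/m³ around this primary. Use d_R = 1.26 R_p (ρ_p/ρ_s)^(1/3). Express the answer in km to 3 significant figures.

1.38 × 10⁵ km

d_R = 1.26 × 90300 km × (1120/627)^(1/3)
    = 1.38 × 10⁵ km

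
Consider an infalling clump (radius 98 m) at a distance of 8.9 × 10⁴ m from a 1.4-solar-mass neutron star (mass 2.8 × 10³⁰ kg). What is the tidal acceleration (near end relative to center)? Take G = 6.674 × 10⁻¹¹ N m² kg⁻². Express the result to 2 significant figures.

5.2 × 10⁷ m/s²

The tidal stretch is the gradient of GM/d² times the body's extent r, hence the 1/d³ dependence.
a_tidal = 2GMr/d³
        = 2 × (6.674 × 10⁻¹¹) × (2.8 × 10³⁰) × (98) / (8.9 × 10⁴)³
        = 5.2 × 10⁷ m/s²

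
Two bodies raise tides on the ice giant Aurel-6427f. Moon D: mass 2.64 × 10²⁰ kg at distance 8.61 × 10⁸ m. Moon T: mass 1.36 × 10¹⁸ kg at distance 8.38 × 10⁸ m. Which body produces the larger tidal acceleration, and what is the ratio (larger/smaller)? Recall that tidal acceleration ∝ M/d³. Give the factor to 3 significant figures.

Moon D, by a factor of ≈ 179

Tidal stretch scales as M/d³; compute that for each body.
Moon D: (2.64 × 10²⁰) / (8.61 × 10⁸)³ = 4.136 × 10⁻⁷
Moon T: (1.36 × 10¹⁸) / (8.38 × 10⁸)³ = 2.311 × 10⁻⁹
Ratio (larger/smaller) = 179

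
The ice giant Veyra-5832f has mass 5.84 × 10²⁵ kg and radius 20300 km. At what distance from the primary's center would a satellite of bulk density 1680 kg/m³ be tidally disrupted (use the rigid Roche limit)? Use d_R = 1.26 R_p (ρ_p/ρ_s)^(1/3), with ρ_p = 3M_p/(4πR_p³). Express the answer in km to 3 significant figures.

ρ_p = 3M_p/(4πR_p³) = 3 × (5.84 × 10²⁵) / (4π × (2.03 × 10⁷ m)³) = 1670 kg/m³
d_R = 1.26 × 20300 km × (1670/1680)^(1/3)
    = 25500 km

25500 km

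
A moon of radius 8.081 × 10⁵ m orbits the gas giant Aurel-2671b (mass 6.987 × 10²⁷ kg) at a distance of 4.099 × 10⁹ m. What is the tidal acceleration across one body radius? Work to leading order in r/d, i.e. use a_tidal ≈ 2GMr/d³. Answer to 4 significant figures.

1.094 × 10⁻⁵ m/s²

The tidal stretch is the gradient of GM/d² times the body's extent r, hence the 1/d³ dependence.
a_tidal = 2GMr/d³
        = 2 × (6.674 × 10⁻¹¹) × (6.987 × 10²⁷) × (8.081 × 10⁵) / (4.099 × 10⁹)³
        = 1.094 × 10⁻⁵ m/s²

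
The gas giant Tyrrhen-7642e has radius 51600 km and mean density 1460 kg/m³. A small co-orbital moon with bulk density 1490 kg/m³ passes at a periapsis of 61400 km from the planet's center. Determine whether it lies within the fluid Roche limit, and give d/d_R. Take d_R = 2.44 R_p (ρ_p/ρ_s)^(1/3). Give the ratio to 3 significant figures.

d_R = 2.44 × (51600 km) × (1460/1490)^(1/3) = 1.251 × 10⁵ km
d/d_R = (61400) / (1.251 × 10⁵) = 0.491
Since d/d_R < 1, the body is inside the Roche limit.

inside; d/d_R ≈ 0.491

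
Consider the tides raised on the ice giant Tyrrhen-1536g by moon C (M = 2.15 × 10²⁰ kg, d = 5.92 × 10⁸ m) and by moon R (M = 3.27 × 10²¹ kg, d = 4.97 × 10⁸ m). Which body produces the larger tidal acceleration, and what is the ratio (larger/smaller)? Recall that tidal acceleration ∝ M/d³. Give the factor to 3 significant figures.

Moon R, by a factor of ≈ 25.7

Tidal acceleration ∝ M/d³, so compare M/d³ for each.
Moon C: (2.15 × 10²⁰) / (5.92 × 10⁸)³ = 1.036 × 10⁻⁶
Moon R: (3.27 × 10²¹) / (4.97 × 10⁸)³ = 2.664 × 10⁻⁵
Ratio (larger/smaller) = 25.7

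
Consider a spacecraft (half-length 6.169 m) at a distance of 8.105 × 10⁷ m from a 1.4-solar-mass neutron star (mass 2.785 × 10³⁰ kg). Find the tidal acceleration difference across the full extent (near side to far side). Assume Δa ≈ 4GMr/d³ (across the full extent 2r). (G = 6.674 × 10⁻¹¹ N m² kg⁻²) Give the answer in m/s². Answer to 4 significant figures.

Δg = 4GMr/d³
   = 4 × (6.674 × 10⁻¹¹) × (2.785 × 10³⁰) × (6.169) / (8.105 × 10⁷)³
   = 8.614 × 10⁻³ m/s²

8.614 × 10⁻³ m/s²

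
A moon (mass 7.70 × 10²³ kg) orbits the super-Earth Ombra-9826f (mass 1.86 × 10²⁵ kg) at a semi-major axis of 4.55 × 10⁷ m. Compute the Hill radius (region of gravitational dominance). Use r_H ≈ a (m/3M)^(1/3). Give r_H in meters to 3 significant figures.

1.09 × 10⁷ m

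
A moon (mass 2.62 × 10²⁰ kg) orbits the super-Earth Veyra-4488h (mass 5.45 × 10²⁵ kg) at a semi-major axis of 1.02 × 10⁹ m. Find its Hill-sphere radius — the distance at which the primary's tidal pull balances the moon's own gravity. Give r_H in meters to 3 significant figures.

1.19 × 10⁷ m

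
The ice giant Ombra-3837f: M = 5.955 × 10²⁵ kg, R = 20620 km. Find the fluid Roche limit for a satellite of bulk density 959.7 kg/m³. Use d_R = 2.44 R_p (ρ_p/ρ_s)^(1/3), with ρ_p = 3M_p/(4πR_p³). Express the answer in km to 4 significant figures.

59930 km

ρ_p = 3M_p/(4πR_p³) = 3 × (5.955 × 10²⁵) / (4π × (2.062 × 10⁷ m)³) = 1622 kg/m³
d_R = 2.44 × 20620 km × (1622/959.7)^(1/3)
    = 59930 km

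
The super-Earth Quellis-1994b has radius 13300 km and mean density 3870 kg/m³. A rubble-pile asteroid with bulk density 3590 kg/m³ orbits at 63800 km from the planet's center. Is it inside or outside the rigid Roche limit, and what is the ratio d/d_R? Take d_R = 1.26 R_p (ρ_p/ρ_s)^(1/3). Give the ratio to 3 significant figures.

outside; d/d_R ≈ 3.71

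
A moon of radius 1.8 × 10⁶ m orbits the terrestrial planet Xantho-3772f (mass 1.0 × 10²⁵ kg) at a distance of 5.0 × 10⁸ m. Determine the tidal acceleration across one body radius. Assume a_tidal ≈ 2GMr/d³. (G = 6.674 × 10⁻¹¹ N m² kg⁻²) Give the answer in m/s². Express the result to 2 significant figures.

1.9 × 10⁻⁵ m/s²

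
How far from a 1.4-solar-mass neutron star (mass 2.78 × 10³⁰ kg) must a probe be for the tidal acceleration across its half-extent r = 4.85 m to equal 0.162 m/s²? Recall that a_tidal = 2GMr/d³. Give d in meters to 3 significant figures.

2.23 × 10⁷ m

2GMr/d³ = a_tidal  ⇒  d = (2GMr / a_tidal)^(1/3)
d = (2 × 6.674×10⁻¹¹ × (2.78 × 10³⁰) × (4.85) / (0.162))^(1/3)
  = 2.23 × 10⁷ m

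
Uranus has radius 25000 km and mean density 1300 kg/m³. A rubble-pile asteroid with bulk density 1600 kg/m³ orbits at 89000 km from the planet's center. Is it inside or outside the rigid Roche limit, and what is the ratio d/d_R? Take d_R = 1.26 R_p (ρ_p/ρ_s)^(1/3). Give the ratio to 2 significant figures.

d_R = 1.26 × (25000 km) × (1300/1600)^(1/3) = 29390 km
d/d_R = (89000) / (29390) = 3.0
Since d/d_R > 1, the body is outside the Roche limit.

outside; d/d_R ≈ 3.0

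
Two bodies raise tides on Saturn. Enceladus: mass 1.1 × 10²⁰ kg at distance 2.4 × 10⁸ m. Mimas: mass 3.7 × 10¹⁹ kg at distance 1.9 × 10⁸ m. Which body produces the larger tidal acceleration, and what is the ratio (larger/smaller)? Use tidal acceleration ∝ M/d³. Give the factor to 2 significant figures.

Enceladus, by a factor of ≈ 1.5

Tidal stretch scales as M/d³; compute that for each body.
Enceladus: (1.1 × 10²⁰) / (2.4 × 10⁸)³ = 7.957 × 10⁻⁶
Mimas: (3.7 × 10¹⁹) / (1.9 × 10⁸)³ = 5.394 × 10⁻⁶
Ratio (larger/smaller) = 1.5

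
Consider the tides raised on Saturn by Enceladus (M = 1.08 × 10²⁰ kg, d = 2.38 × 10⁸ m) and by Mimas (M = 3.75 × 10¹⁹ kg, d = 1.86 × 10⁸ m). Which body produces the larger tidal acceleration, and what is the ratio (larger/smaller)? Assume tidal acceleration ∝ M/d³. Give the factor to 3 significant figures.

Enceladus, by a factor of ≈ 1.37

The tide-raising term goes as M/d³ (the gradient of a 1/d² field).
Enceladus: (1.08 × 10²⁰) / (2.38 × 10⁸)³ = 8.011 × 10⁻⁶
Mimas: (3.75 × 10¹⁹) / (1.86 × 10⁸)³ = 5.828 × 10⁻⁶
Ratio (larger/smaller) = 1.37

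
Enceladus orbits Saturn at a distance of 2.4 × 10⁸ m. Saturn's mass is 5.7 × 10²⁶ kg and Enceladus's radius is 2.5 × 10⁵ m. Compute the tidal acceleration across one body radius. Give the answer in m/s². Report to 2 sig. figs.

1.4 × 10⁻³ m/s²

a_tidal = 2GMr/d³
        = 2 × (6.674 × 10⁻¹¹) × (5.7 × 10²⁶) × (2.5 × 10⁵) / (2.4 × 10⁸)³
        = 1.4 × 10⁻³ m/s²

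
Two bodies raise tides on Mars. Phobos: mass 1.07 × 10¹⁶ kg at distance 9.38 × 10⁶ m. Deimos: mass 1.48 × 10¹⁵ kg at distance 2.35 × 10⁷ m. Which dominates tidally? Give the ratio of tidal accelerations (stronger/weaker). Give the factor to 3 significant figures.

Phobos, by a factor of ≈ 114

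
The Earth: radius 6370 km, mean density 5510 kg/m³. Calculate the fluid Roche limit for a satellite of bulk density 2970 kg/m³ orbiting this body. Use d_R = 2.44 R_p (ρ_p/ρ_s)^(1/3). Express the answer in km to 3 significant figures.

d_R = 2.44 × 6370 km × (5510/2970)^(1/3)
    = 19100 km

19100 km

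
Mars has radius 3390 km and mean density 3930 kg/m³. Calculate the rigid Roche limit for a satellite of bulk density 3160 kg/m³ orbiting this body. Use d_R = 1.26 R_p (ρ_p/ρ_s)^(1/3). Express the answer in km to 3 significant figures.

d_R = 1.26 × 3390 km × (3930/3160)^(1/3)
    = 4590 km

4590 km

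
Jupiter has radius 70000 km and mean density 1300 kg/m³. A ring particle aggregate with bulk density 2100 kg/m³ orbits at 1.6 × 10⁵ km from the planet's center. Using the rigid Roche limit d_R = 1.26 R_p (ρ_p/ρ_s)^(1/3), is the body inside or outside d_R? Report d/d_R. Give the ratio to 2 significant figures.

outside; d/d_R ≈ 2.1

d_R = 1.26 × (70000 km) × (1300/2100)^(1/3) = 75170 km
d/d_R = (1.6 × 10⁵) / (75170) = 2.1
Since d/d_R > 1, the body is outside the Roche limit.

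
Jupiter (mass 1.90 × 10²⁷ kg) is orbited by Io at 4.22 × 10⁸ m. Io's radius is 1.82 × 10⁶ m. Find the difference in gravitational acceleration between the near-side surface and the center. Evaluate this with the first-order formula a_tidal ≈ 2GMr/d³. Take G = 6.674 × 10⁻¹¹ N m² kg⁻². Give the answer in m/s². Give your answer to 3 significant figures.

6.14 × 10⁻³ m/s²

Δa = 2GMr/d³
   = 2 × (6.674 × 10⁻¹¹) × (1.90 × 10²⁷) × (1.82 × 10⁶) / (4.22 × 10⁸)³
   = 6.14 × 10⁻³ m/s²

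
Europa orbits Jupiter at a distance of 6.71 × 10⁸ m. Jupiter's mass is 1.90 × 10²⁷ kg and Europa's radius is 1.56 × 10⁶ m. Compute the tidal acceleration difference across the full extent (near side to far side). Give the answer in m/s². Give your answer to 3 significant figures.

Near-to-far spans 2r, so the tidal difference is twice the near-to-center value: 4GMr/d³.
Δg = 4GMr/d³
   = 4 × (6.674 × 10⁻¹¹) × (1.90 × 10²⁷) × (1.56 × 10⁶) / (6.71 × 10⁸)³
   = 2.62 × 10⁻³ m/s²

2.62 × 10⁻³ m/s²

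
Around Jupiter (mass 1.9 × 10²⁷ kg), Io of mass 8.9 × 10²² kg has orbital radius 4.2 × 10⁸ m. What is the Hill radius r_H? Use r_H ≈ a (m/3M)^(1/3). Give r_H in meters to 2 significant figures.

1.0 × 10⁷ m

r_H ≈ a (m/3M)^(1/3)
    = (4.2 × 10⁸) × (8.9 × 10²² / (3 × 1.9 × 10²⁷))^(1/3)
    = 1.0 × 10⁷ m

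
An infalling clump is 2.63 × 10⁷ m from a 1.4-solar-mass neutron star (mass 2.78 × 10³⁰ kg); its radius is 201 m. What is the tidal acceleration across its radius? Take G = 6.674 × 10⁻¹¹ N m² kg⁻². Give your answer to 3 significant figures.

4.10 m/s²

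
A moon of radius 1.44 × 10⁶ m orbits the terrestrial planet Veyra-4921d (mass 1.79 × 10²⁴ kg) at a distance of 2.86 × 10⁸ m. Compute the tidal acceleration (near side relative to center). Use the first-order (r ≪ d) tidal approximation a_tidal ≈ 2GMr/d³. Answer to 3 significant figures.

1.47 × 10⁻⁵ m/s²

Δa = 2GMr/d³
   = 2 × (6.674 × 10⁻¹¹) × (1.79 × 10²⁴) × (1.44 × 10⁶) / (2.86 × 10⁸)³
   = 1.47 × 10⁻⁵ m/s²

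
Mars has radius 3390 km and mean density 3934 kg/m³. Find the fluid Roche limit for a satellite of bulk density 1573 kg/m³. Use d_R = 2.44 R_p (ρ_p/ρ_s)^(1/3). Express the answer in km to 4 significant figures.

11230 km

d_R = 2.44 × 3390 km × (3934/1573)^(1/3)
    = 11230 km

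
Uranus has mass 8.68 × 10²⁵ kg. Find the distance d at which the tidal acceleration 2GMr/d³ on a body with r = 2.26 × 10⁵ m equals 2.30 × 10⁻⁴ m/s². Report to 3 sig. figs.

2GMr/d³ = a_tidal  ⇒  d = (2GMr / a_tidal)^(1/3)
d = (2 × 6.674×10⁻¹¹ × (8.68 × 10²⁵) × (2.26 × 10⁵) / (2.30 × 10⁻⁴))^(1/3)
  = 2.25 × 10⁸ m

2.25 × 10⁸ m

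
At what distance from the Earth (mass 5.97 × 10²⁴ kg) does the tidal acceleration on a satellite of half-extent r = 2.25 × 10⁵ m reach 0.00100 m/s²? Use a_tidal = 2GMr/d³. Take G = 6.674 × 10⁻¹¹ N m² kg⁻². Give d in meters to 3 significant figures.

2GMr/d³ = a_tidal  ⇒  d = (2GMr / a_tidal)^(1/3)
d = (2 × 6.674×10⁻¹¹ × (5.97 × 10²⁴) × (2.25 × 10⁵) / (0.00100))^(1/3)
  = 5.64 × 10⁷ m

5.64 × 10⁷ m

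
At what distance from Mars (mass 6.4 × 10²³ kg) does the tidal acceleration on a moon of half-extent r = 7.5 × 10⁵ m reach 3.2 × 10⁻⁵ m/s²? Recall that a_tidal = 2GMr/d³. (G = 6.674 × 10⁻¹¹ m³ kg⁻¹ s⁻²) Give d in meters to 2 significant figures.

1.3 × 10⁸ m

2GMr/d³ = a_tidal  ⇒  d = (2GMr / a_tidal)^(1/3)
d = (2 × 6.674×10⁻¹¹ × (6.4 × 10²³) × (7.5 × 10⁵) / (3.2 × 10⁻⁵))^(1/3)
  = 1.3 × 10⁸ m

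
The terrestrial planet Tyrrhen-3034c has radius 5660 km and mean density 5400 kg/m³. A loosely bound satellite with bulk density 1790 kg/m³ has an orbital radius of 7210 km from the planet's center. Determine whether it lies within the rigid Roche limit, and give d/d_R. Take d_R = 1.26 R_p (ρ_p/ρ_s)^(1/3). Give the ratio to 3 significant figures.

d_R = 1.26 × (5660 km) × (5400/1790)^(1/3) = 10300 km
d/d_R = (7210) / (10300) = 0.700
Since d/d_R < 1, the body is inside the Roche limit.

inside; d/d_R ≈ 0.700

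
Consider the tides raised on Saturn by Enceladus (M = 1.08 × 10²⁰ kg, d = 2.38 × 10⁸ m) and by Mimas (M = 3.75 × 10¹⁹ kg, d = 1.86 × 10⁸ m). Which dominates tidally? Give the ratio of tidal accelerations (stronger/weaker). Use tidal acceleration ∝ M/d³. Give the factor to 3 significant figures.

The tide-raising term goes as M/d³ (the gradient of a 1/d² field).
Enceladus: (1.08 × 10²⁰) / (2.38 × 10⁸)³ = 8.011 × 10⁻⁶
Mimas: (3.75 × 10¹⁹) / (1.86 × 10⁸)³ = 5.828 × 10⁻⁶
Ratio (larger/smaller) = 1.37

Enceladus, by a factor of ≈ 1.37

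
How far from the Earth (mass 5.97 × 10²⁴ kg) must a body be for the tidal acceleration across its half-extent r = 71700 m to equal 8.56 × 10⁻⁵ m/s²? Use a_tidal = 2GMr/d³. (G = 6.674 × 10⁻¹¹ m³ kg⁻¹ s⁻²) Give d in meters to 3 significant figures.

8.74 × 10⁷ m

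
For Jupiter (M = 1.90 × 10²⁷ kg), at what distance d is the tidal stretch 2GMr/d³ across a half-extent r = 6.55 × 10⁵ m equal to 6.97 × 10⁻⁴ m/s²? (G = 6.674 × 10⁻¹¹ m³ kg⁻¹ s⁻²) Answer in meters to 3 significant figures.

6.20 × 10⁸ m

2GMr/d³ = a_tidal  ⇒  d = (2GMr / a_tidal)^(1/3)
d = (2 × 6.674×10⁻¹¹ × (1.90 × 10²⁷) × (6.55 × 10⁵) / (6.97 × 10⁻⁴))^(1/3)
  = 6.20 × 10⁸ m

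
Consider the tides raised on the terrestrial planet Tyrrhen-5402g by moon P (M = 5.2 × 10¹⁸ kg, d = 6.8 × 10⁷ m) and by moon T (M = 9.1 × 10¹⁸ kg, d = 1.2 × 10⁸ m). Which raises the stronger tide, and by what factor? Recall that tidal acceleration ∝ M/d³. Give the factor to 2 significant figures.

Compare M/d³ for the two perturbers:
Moon P: (5.2 × 10¹⁸) / (6.8 × 10⁷)³ = 1.654 × 10⁻⁵
Moon T: (9.1 × 10¹⁸) / (1.2 × 10⁸)³ = 5.266 × 10⁻⁶
Ratio (larger/smaller) = 3.1

Moon P, by a factor of ≈ 3.1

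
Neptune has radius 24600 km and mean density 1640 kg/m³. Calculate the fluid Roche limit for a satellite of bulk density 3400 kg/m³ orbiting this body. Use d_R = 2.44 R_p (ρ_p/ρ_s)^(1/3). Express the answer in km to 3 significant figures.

47100 km

d_R = 2.44 × 24600 km × (1640/3400)^(1/3)
    = 47100 km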